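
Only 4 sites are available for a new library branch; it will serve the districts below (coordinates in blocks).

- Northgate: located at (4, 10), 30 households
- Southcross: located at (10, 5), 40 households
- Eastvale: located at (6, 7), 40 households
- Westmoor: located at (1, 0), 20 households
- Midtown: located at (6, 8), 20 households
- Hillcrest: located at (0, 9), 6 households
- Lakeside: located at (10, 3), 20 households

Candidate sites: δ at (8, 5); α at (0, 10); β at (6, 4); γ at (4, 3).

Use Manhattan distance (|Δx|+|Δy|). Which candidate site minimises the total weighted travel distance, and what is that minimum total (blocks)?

β, total 986 blocks

Total weighted distance at each candidate:
  δ (8, 5): total = 1002
  α (0, 10): total = 1806
  β (6, 4): total = 986
  γ (4, 3): total = 1210
Minimum is at β with total 986 blocks.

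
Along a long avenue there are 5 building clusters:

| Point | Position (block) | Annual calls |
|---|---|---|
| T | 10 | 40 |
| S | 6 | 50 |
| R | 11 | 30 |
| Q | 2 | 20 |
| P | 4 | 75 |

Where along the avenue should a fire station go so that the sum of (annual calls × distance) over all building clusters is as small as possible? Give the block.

x = 6

For a sum of weighted absolute distances on a line, the optimum is the weighted median (not the mean). Total weight W = 215; half-weight = 107.5.
Sort by position and accumulate weight:
  block 2 (Q, w=20) → cum 20
  block 4 (P, w=75) → cum 95
  block 6 (S, w=50) → cum 145  ≥ 107.5 → median here
  block 10 (T, w=40) → cum 185
  block 11 (R, w=30) → cum 215
Optimal location: block 6.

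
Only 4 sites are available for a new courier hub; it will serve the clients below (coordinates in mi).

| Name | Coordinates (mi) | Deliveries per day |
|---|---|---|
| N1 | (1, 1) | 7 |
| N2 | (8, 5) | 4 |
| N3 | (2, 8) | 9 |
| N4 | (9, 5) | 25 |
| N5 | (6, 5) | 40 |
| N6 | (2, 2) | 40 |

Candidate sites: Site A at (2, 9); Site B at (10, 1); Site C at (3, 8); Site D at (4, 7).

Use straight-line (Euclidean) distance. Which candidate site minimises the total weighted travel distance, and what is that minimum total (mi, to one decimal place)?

Site D, total 548.1 mi

Total weighted distance at each candidate:
  Site A (2, 9): total = 802.1
  Site B (10, 1): total = 828.4
  Site C (3, 8): total = 664.0
  Site D (4, 7): total = 548.1
Minimum is at Site D with total 548.1 mi.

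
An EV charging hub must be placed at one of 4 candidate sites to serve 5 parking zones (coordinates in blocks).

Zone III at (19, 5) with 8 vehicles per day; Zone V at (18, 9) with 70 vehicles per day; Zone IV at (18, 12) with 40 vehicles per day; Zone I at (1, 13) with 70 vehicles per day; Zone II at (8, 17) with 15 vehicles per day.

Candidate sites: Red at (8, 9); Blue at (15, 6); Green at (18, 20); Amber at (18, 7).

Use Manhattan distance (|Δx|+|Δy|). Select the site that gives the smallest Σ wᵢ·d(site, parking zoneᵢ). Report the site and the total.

Red, total 2230 blocks

Total weighted distance at each candidate:
  Red (8, 9): total = 2230
  Blue (15, 6): total = 2560
  Green (18, 20): total = 3093
  Amber (18, 7): total = 2274
Minimum is at Red with total 2230 blocks.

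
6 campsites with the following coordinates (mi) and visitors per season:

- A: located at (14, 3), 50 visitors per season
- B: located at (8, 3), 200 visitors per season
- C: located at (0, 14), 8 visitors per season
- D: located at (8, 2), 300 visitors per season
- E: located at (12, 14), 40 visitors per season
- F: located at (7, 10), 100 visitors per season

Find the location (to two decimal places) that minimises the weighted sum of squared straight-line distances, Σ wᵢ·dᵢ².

The minimiser of Σwᵢ‖p−pᵢ‖² is the weighted centroid p* = (Σwᵢpᵢ)/(Σwᵢ).
Σwᵢ = 698.
Σwᵢxᵢ = 50·14 + 200·8 + 8·0 + 300·8 + 40·12 + 100·7 = 5880.
Σwᵢyᵢ = 50·3 + 200·3 + 8·14 + 300·2 + 40·14 + 100·10 = 3022.
x* = 5880/698 = 8.42, y* = 3022/698 = 4.33.

(8.42, 4.33)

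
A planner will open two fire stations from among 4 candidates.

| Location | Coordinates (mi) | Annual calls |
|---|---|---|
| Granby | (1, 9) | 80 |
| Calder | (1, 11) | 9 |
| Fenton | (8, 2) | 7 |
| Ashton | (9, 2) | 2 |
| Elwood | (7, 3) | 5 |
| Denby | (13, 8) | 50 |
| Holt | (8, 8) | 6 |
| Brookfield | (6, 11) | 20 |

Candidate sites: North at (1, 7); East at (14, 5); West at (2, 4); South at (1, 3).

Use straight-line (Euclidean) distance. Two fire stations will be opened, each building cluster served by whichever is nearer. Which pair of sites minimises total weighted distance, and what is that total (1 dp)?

Evaluate every pair (each demand assigned to the nearer of the two):
  {North, East}: total = 617.1
  {East, West}: total = 912.6
  {East, South}: total = 1027.7
  {North, West}: total = 1036.1
  {North, South}: total = 1064.2
  {West, South}: total = 1345.6
Best pair: {North, East} with total 617.1.

{North, East}, total 617.1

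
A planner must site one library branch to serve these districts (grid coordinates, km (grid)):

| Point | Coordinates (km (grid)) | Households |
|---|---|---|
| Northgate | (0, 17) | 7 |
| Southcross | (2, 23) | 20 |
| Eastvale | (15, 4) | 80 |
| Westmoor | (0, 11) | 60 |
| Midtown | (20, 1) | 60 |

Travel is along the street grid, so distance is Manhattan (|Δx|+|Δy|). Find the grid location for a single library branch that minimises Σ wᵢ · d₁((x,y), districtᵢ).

(15, 4)

Manhattan distance separates: Σwᵢ(|x−xᵢ|+|y−yᵢ|) = Σwᵢ|x−xᵢ| + Σwᵢ|y−yᵢ|, so x and y are optimised independently as 1-D weighted medians.
Total weight W = 227; half = 113.5.
x-coordinate, sorted with cumulative weight:
  x=0 (Northgate, w=7) cum 7
  x=0 (Westmoor, w=60) cum 67
  x=2 (Southcross, w=20) cum 87
  x=15 (Eastvale, w=80) cum 167  ← median
  x=20 (Midtown, w=60) cum 227
⇒ x* = 15
y-coordinate, sorted with cumulative weight:
  y=1 (Midtown, w=60) cum 60
  y=4 (Eastvale, w=80) cum 140  ← median
  y=11 (Westmoor, w=60) cum 200
  y=17 (Northgate, w=7) cum 207
  y=23 (Southcross, w=20) cum 227
⇒ y* = 4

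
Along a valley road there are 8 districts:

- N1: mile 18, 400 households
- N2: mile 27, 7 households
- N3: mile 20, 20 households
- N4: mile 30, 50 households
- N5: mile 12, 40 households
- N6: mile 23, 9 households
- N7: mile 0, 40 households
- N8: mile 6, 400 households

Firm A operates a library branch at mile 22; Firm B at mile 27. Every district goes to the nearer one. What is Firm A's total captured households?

The indifferent point is the midpoint (22+27)/2 = 24.5; districts left of it (closer to Firm A at 22) go to Firm A, those right go to Firm B.
  N7 at 0 (w=40) → Firm A
  N8 at 6 (w=400) → Firm A
  N5 at 12 (w=40) → Firm A
  N1 at 18 (w=400) → Firm A
  N3 at 20 (w=20) → Firm A
  N6 at 23 (w=9) → Firm A
  N2 at 27 (w=7) → Firm B
  N4 at 30 (w=50) → Firm B
Firm A captures 909; Firm B captures 57.

909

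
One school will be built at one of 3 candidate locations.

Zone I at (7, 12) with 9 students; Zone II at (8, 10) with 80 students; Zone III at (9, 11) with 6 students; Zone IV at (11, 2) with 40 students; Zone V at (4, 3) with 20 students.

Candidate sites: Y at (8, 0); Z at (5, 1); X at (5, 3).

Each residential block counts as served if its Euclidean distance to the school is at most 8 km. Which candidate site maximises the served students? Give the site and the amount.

Coverage radius r = 8 km; a point is covered iff (Δx)²+(Δy)² ≤ 8² = 64.
  Y (8, 0): covers {Zone IV, Zone V} → 60
  Z (5, 1): covers {Zone IV, Zone V} → 60
  X (5, 3): covers {Zone II, Zone IV, Zone V} → 140
Maximum coverage at X: 140 students.

X, covering 140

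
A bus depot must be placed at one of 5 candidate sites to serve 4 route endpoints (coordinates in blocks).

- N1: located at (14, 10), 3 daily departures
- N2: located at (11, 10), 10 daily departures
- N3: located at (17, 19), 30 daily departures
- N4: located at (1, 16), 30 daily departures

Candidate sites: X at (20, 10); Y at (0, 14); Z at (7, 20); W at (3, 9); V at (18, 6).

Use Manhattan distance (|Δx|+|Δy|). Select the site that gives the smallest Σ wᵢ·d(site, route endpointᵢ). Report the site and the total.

Total weighted distance at each candidate:
  X (20, 10): total = 1218
  Y (0, 14): total = 954
  Z (7, 20): total = 821
  W (3, 9): total = 1116
  V (18, 6): total = 1364
Minimum is at Z with total 821 blocks.

Z, total 821 blocks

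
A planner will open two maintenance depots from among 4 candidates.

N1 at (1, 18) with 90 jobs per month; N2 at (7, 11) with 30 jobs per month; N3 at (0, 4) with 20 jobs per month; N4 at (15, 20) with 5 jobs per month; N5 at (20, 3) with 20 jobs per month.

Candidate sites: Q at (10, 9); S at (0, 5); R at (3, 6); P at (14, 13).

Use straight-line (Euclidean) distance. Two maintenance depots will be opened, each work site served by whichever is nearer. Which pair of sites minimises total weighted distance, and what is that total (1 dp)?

Evaluate every pair (each demand assigned to the nearer of the two):
  {Q, S}: total = 1567.3
  {Q, R}: total = 1568.8
  {R, P}: total = 1627.7
  {S, P}: total = 1680.5
  {S, R}: total = 1744.4
  {Q, P}: total = 1745.9
Best pair: {Q, S} with total 1567.3.

{Q, S}, total 1567.3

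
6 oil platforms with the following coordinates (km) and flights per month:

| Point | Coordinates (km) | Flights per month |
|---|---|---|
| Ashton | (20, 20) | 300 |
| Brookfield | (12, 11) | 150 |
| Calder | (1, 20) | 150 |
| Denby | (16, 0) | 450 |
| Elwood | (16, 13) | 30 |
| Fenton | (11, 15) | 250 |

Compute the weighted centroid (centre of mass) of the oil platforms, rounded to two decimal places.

The minimiser of Σwᵢ‖p−pᵢ‖² is the weighted centroid p* = (Σwᵢpᵢ)/(Σwᵢ).
Σwᵢ = 1330.
Σwᵢxᵢ = 300·20 + 150·12 + 150·1 + 450·16 + 30·16 + 250·11 = 18380.
Σwᵢyᵢ = 300·20 + 150·11 + 150·20 + 450·0 + 30·13 + 250·15 = 14790.
x* = 18380/1330 = 13.82, y* = 14790/1330 = 11.12.

(13.82, 11.12)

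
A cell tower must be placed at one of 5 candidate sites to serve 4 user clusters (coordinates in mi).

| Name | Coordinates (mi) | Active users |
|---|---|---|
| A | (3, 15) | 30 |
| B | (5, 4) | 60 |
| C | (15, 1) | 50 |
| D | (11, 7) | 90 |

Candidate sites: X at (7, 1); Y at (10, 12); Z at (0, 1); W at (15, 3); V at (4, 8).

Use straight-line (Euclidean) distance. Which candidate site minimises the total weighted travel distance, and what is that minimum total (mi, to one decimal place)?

Total weighted distance at each candidate:
  X (7, 1): total = 1702.1
  Y (10, 12): total = 1857.6
  Z (0, 1): total = 2657.1
  W (15, 3): total = 1721.2
  V (4, 8): total = 1747.8
Minimum is at X with total 1702.1 mi.

X, total 1702.1 mi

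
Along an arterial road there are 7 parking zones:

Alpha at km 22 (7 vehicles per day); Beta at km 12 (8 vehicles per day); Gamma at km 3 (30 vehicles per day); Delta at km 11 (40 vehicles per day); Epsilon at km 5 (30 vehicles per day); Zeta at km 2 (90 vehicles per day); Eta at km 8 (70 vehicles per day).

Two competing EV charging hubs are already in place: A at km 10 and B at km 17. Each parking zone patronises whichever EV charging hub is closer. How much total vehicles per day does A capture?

The indifferent point is the midpoint (10+17)/2 = 13.5; parking zones left of it (closer to A at 10) go to A, those right go to B.
  Zeta at 2 (w=90) → A
  Gamma at 3 (w=30) → A
  Epsilon at 5 (w=30) → A
  Eta at 8 (w=70) → A
  Delta at 11 (w=40) → A
  Beta at 12 (w=8) → A
  Alpha at 22 (w=7) → B
A captures 268; B captures 7.

268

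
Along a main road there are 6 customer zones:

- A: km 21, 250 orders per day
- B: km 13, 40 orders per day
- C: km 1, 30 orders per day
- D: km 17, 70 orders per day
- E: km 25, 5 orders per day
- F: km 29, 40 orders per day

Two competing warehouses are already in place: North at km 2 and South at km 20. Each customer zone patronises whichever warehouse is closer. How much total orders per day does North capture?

The indifferent point is the midpoint (2+20)/2 = 11; customer zones left of it (closer to North at 2) go to North, those right go to South.
  C at 1 (w=30) → North
  B at 13 (w=40) → South
  D at 17 (w=70) → South
  A at 21 (w=250) → South
  E at 25 (w=5) → South
  F at 29 (w=40) → South
North captures 30; South captures 405.

30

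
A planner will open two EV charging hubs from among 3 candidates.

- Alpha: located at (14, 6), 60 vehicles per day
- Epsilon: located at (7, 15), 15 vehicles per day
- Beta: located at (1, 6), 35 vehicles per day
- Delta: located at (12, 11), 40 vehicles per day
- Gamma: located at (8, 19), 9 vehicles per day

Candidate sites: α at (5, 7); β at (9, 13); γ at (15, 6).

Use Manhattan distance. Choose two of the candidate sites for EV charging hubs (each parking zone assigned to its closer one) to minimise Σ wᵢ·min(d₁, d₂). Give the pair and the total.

{α, γ}, total 840

Evaluate every pair (each demand assigned to the nearer of the two):
  {α, γ}: total = 840
  {β, γ}: total = 873
  {α, β}: total = 1098
Best pair: {α, γ} with total 840.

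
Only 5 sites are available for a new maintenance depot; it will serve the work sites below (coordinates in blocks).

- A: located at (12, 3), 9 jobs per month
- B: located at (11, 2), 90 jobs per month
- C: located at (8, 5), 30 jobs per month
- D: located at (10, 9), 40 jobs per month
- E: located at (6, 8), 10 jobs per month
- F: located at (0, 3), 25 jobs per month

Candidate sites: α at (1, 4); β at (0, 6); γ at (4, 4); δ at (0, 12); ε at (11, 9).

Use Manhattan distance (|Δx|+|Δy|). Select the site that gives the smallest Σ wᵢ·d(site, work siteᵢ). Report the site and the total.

ε, total 1428 blocks

Total weighted distance at each candidate:
  α (1, 4): total = 2128
  β (0, 6): total = 2430
  γ (4, 4): total = 1666
  δ (0, 12): total = 3374
  ε (11, 9): total = 1428
Minimum is at ε with total 1428 blocks.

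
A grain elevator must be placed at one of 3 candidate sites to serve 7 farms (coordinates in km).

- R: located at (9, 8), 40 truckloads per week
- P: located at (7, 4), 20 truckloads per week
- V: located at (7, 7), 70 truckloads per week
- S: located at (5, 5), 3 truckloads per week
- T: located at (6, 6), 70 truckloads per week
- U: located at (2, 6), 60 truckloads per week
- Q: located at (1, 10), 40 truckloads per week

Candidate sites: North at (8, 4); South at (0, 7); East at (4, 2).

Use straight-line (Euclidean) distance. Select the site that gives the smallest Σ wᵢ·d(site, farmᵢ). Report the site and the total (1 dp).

North, total 1362.0 km

Total weighted distance at each candidate:
  North (8, 4): total = 1362.0
  South (0, 7): total = 1707.1
  East (4, 2): total = 1725.3
Minimum is at North with total 1362.0 km.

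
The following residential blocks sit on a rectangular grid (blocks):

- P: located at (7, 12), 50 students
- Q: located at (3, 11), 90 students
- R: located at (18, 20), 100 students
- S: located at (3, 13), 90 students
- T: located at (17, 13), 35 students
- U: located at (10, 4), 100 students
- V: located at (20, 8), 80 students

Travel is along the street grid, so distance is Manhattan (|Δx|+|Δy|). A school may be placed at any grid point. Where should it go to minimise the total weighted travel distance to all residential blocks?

Manhattan distance separates: Σwᵢ(|x−xᵢ|+|y−yᵢ|) = Σwᵢ|x−xᵢ| + Σwᵢ|y−yᵢ|, so x and y are optimised independently as 1-D weighted medians.
Total weight W = 545; half = 272.5.
x-coordinate, sorted with cumulative weight:
  x=3 (Q, w=90) cum 90
  x=3 (S, w=90) cum 180
  x=7 (P, w=50) cum 230
  x=10 (U, w=100) cum 330  ← median
  x=17 (T, w=35) cum 365
  x=18 (R, w=100) cum 465
  x=20 (V, w=80) cum 545
⇒ x* = 10
y-coordinate, sorted with cumulative weight:
  y=4 (U, w=100) cum 100
  y=8 (V, w=80) cum 180
  y=11 (Q, w=90) cum 270
  y=12 (P, w=50) cum 320  ← median
  y=13 (S, w=90) cum 410
  y=13 (T, w=35) cum 445
  y=20 (R, w=100) cum 545
⇒ y* = 12

(10, 12)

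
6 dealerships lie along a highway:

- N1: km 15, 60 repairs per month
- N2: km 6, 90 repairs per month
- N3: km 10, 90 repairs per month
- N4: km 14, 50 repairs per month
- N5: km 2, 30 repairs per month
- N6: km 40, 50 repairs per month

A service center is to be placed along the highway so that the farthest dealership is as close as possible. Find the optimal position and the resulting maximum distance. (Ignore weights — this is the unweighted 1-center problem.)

The 1-center on a line is the midpoint of the two extreme points: leftmost at 2, rightmost at 40.
Optimal location = (2 + 40)/2 = 21; maximum distance = (40 − 2)/2 = 19.

location 21, max distance 19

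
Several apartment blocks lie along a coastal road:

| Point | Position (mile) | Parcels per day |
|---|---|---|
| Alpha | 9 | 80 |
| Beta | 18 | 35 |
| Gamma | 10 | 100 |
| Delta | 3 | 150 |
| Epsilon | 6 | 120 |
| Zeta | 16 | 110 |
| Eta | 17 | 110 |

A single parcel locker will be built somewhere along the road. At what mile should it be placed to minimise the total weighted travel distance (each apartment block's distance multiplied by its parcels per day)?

x = 10

For a sum of weighted absolute distances on a line, the optimum is the weighted median (not the mean). Total weight W = 705; half-weight = 352.5.
Sort by position and accumulate weight:
  mile 3 (Delta, w=150) → cum 150
  mile 6 (Epsilon, w=120) → cum 270
  mile 9 (Alpha, w=80) → cum 350
  mile 10 (Gamma, w=100) → cum 450  ≥ 352.5 → median here
  mile 16 (Zeta, w=110) → cum 560
  mile 17 (Eta, w=110) → cum 670
  mile 18 (Beta, w=35) → cum 705
Optimal location: mile 10.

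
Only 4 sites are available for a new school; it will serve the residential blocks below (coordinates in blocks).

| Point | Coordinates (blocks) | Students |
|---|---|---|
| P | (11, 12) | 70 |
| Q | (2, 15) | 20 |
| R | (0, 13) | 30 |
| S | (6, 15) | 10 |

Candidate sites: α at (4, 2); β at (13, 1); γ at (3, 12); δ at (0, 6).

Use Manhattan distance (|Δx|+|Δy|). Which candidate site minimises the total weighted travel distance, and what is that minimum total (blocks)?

γ, total 820 blocks

Total weighted distance at each candidate:
  α (4, 2): total = 2090
  β (13, 1): total = 2370
  γ (3, 12): total = 820
  δ (0, 6): total = 1770
Minimum is at γ with total 820 blocks.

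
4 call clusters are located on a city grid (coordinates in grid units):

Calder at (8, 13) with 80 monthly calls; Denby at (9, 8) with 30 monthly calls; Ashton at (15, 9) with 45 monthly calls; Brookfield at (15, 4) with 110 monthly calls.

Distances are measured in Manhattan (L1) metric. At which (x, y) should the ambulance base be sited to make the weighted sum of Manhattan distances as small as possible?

Manhattan distance separates: Σwᵢ(|x−xᵢ|+|y−yᵢ|) = Σwᵢ|x−xᵢ| + Σwᵢ|y−yᵢ|, so x and y are optimised independently as 1-D weighted medians.
Total weight W = 265; half = 132.5.
x-coordinate, sorted with cumulative weight:
  x=8 (Calder, w=80) cum 80
  x=9 (Denby, w=30) cum 110
  x=15 (Ashton, w=45) cum 155  ← median
  x=15 (Brookfield, w=110) cum 265
⇒ x* = 15
y-coordinate, sorted with cumulative weight:
  y=4 (Brookfield, w=110) cum 110
  y=8 (Denby, w=30) cum 140  ← median
  y=9 (Ashton, w=45) cum 185
  y=13 (Calder, w=80) cum 265
⇒ y* = 8

(15, 8)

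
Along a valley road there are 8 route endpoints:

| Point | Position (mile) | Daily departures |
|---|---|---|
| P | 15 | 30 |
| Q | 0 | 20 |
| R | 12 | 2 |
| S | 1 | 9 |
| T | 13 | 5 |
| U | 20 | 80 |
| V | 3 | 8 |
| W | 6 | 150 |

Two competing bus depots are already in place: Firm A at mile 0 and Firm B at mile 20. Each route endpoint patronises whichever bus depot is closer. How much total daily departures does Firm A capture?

The indifferent point is the midpoint (0+20)/2 = 10; route endpoints left of it (closer to Firm A at 0) go to Firm A, those right go to Firm B.
  Q at 0 (w=20) → Firm A
  S at 1 (w=9) → Firm A
  V at 3 (w=8) → Firm A
  W at 6 (w=150) → Firm A
  R at 12 (w=2) → Firm B
  T at 13 (w=5) → Firm B
  P at 15 (w=30) → Firm B
  U at 20 (w=80) → Firm B
Firm A captures 187; Firm B captures 117.

187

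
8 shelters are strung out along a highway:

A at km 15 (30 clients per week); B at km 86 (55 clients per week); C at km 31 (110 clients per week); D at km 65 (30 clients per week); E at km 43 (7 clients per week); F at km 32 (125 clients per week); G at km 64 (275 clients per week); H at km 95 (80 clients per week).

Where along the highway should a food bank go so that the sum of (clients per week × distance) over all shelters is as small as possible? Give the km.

x = 64

For a sum of weighted absolute distances on a line, the optimum is the weighted median (not the mean). Total weight W = 712; half-weight = 356.
Sort by position and accumulate weight:
  km 15 (A, w=30) → cum 30
  km 31 (C, w=110) → cum 140
  km 32 (F, w=125) → cum 265
  km 43 (E, w=7) → cum 272
  km 64 (G, w=275) → cum 547  ≥ 356 → median here
  km 65 (D, w=30) → cum 577
  km 86 (B, w=55) → cum 632
  km 95 (H, w=80) → cum 712
Optimal location: km 64.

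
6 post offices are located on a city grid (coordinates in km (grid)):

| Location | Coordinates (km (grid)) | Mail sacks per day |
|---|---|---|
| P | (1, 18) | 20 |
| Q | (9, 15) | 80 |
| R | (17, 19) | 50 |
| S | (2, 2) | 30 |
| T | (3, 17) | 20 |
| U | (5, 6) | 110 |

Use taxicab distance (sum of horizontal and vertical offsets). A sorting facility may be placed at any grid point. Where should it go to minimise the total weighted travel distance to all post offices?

Manhattan distance separates: Σwᵢ(|x−xᵢ|+|y−yᵢ|) = Σwᵢ|x−xᵢ| + Σwᵢ|y−yᵢ|, so x and y are optimised independently as 1-D weighted medians.
Total weight W = 310; half = 155.
x-coordinate, sorted with cumulative weight:
  x=1 (P, w=20) cum 20
  x=2 (S, w=30) cum 50
  x=3 (T, w=20) cum 70
  x=5 (U, w=110) cum 180  ← median
  x=9 (Q, w=80) cum 260
  x=17 (R, w=50) cum 310
⇒ x* = 5
y-coordinate, sorted with cumulative weight:
  y=2 (S, w=30) cum 30
  y=6 (U, w=110) cum 140
  y=15 (Q, w=80) cum 220  ← median
  y=17 (T, w=20) cum 240
  y=18 (P, w=20) cum 260
  y=19 (R, w=50) cum 310
⇒ y* = 15

(5, 15)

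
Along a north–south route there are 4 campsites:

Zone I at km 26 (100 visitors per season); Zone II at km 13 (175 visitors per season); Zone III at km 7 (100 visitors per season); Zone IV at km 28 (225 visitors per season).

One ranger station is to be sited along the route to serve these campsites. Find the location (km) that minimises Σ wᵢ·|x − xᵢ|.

x = 26

For a sum of weighted absolute distances on a line, the optimum is the weighted median (not the mean). Total weight W = 600; half-weight = 300.
Sort by position and accumulate weight:
  km 7 (Zone III, w=100) → cum 100
  km 13 (Zone II, w=175) → cum 275
  km 26 (Zone I, w=100) → cum 375  ≥ 300 → median here
  km 28 (Zone IV, w=225) → cum 600
Optimal location: km 26.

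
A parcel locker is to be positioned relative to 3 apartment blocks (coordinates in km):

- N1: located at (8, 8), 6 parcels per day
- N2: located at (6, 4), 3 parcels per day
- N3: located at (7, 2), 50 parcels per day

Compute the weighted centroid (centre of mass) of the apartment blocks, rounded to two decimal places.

The minimiser of Σwᵢ‖p−pᵢ‖² is the weighted centroid p* = (Σwᵢpᵢ)/(Σwᵢ).
Σwᵢ = 59.
Σwᵢxᵢ = 6·8 + 3·6 + 50·7 = 416.
Σwᵢyᵢ = 6·8 + 3·4 + 50·2 = 160.
x* = 416/59 = 7.05, y* = 160/59 = 2.71.

(7.05, 2.71)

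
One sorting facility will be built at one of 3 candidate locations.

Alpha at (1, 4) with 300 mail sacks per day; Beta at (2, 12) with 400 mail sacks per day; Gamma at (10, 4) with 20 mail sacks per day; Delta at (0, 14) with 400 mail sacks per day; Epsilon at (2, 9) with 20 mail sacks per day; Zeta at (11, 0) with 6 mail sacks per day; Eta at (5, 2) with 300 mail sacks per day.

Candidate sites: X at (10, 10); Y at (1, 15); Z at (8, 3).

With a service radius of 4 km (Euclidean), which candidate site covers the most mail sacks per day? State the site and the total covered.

Y, covering 800

Coverage radius r = 4 km; a point is covered iff (Δx)²+(Δy)² ≤ 4² = 16.
  X (10, 10): covers {none} → 0
  Y (1, 15): covers {Beta, Delta} → 800
  Z (8, 3): covers {Gamma, Eta} → 320
Maximum coverage at Y: 800 mail sacks per day.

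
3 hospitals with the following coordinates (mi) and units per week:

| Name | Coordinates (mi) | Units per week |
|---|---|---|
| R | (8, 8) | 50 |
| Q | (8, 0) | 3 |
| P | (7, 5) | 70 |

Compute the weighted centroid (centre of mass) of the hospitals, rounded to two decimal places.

The minimiser of Σwᵢ‖p−pᵢ‖² is the weighted centroid p* = (Σwᵢpᵢ)/(Σwᵢ).
Σwᵢ = 123.
Σwᵢxᵢ = 50·8 + 3·8 + 70·7 = 914.
Σwᵢyᵢ = 50·8 + 3·0 + 70·5 = 750.
x* = 914/123 = 7.43, y* = 750/123 = 6.10.

(7.43, 6.10)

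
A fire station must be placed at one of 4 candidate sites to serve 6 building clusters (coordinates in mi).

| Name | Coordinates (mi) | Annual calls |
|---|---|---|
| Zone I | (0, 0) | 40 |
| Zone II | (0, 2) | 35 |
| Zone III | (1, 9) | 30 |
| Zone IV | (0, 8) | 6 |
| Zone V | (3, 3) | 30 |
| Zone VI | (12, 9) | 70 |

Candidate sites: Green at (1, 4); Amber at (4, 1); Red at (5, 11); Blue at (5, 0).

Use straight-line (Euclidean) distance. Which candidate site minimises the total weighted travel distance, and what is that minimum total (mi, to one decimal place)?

Total weighted distance at each candidate:
  Green (1, 4): total = 1330.8
  Amber (4, 1): total = 1473.0
  Red (5, 11): total = 1769.8
  Blue (5, 0): total = 1646.8
Minimum is at Green with total 1330.8 mi.

Green, total 1330.8 mi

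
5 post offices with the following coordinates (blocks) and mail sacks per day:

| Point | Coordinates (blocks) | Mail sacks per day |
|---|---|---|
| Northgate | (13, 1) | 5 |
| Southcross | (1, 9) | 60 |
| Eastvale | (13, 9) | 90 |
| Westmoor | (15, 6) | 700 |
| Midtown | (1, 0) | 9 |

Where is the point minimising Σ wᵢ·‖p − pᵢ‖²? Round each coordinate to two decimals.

(13.66, 6.43)

The minimiser of Σwᵢ‖p−pᵢ‖² is the weighted centroid p* = (Σwᵢpᵢ)/(Σwᵢ).
Σwᵢ = 864.
Σwᵢxᵢ = 5·13 + 60·1 + 90·13 + 700·15 + 9·1 = 11804.
Σwᵢyᵢ = 5·1 + 60·9 + 90·9 + 700·6 + 9·0 = 5555.
x* = 11804/864 = 13.66, y* = 5555/864 = 6.43.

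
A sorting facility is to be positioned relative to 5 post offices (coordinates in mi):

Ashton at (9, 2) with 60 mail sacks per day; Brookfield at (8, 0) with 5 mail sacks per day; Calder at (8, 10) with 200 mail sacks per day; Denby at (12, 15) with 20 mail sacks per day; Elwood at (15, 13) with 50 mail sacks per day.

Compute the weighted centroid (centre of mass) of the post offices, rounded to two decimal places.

The minimiser of Σwᵢ‖p−pᵢ‖² is the weighted centroid p* = (Σwᵢpᵢ)/(Σwᵢ).
Σwᵢ = 335.
Σwᵢxᵢ = 60·9 + 5·8 + 200·8 + 20·12 + 50·15 = 3170.
Σwᵢyᵢ = 60·2 + 5·0 + 200·10 + 20·15 + 50·13 = 3070.
x* = 3170/335 = 9.46, y* = 3070/335 = 9.16.

(9.46, 9.16)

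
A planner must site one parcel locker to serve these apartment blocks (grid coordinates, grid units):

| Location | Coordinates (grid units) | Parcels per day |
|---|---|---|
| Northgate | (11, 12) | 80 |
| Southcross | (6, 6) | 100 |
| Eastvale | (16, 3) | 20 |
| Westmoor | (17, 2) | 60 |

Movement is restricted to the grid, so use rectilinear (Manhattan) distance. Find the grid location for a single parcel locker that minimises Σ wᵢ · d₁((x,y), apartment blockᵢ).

(11, 6)

Manhattan distance separates: Σwᵢ(|x−xᵢ|+|y−yᵢ|) = Σwᵢ|x−xᵢ| + Σwᵢ|y−yᵢ|, so x and y are optimised independently as 1-D weighted medians.
Total weight W = 260; half = 130.
x-coordinate, sorted with cumulative weight:
  x=6 (Southcross, w=100) cum 100
  x=11 (Northgate, w=80) cum 180  ← median
  x=16 (Eastvale, w=20) cum 200
  x=17 (Westmoor, w=60) cum 260
⇒ x* = 11
y-coordinate, sorted with cumulative weight:
  y=2 (Westmoor, w=60) cum 60
  y=3 (Eastvale, w=20) cum 80
  y=6 (Southcross, w=100) cum 180  ← median
  y=12 (Northgate, w=80) cum 260
⇒ y* = 6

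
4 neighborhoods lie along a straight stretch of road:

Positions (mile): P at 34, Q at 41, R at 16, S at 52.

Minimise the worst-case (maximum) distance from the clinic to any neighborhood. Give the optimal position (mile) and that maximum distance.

The 1-center on a line is the midpoint of the two extreme points: leftmost at 16, rightmost at 52.
Optimal location = (16 + 52)/2 = 34; maximum distance = (52 − 16)/2 = 18.

location 34, max distance 18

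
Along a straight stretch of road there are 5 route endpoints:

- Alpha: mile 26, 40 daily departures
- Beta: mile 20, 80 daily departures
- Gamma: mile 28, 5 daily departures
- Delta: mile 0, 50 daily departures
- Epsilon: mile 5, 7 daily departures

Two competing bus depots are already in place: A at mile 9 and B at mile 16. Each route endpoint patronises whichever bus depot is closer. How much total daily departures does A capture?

57

The indifferent point is the midpoint (9+16)/2 = 12.5; route endpoints left of it (closer to A at 9) go to A, those right go to B.
  Delta at 0 (w=50) → A
  Epsilon at 5 (w=7) → A
  Beta at 20 (w=80) → B
  Alpha at 26 (w=40) → B
  Gamma at 28 (w=5) → B
A captures 57; B captures 125.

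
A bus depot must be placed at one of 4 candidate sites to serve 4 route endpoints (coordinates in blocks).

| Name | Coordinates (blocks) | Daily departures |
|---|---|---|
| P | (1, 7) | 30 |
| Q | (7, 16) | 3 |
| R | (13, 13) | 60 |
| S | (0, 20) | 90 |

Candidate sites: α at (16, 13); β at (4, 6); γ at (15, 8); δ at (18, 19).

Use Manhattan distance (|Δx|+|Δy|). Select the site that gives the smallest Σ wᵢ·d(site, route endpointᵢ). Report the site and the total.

Total weighted distance at each candidate:
  α (16, 13): total = 2916
  β (4, 6): total = 2739
  γ (15, 8): total = 3348
  δ (18, 19): total = 3282
Minimum is at β with total 2739 blocks.

β, total 2739 blocks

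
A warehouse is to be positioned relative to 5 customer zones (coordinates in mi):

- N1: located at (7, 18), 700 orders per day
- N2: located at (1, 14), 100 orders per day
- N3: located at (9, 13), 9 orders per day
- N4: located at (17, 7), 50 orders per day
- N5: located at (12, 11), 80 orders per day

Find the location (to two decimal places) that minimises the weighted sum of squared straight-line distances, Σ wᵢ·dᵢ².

(7.34, 16.34)

The minimiser of Σwᵢ‖p−pᵢ‖² is the weighted centroid p* = (Σwᵢpᵢ)/(Σwᵢ).
Σwᵢ = 939.
Σwᵢxᵢ = 700·7 + 100·1 + 9·9 + 50·17 + 80·12 = 6891.
Σwᵢyᵢ = 700·18 + 100·14 + 9·13 + 50·7 + 80·11 = 15347.
x* = 6891/939 = 7.34, y* = 15347/939 = 16.34.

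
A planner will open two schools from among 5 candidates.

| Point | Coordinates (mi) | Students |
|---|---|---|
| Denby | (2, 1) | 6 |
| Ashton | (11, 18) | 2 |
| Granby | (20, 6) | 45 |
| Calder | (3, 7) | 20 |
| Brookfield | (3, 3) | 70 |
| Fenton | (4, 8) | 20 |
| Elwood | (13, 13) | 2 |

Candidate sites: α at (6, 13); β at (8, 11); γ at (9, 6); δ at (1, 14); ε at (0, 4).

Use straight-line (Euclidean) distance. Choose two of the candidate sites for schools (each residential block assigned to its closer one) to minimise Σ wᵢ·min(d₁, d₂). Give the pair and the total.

{γ, ε}, total 971.0

Evaluate every pair (each demand assigned to the nearer of the two):
  {γ, ε}: total = 971.0
  {β, ε}: total = 1038.8
  {α, ε}: total = 1168.1
  {β, γ}: total = 1263.8
  {α, γ}: total = 1273.7
  {γ, δ}: total = 1283.2
  {δ, ε}: total = 1391.1
  {α, β}: total = 1568.3
  {β, δ}: total = 1569.4
  {α, δ}: total = 1781.1
Best pair: {γ, ε} with total 971.0.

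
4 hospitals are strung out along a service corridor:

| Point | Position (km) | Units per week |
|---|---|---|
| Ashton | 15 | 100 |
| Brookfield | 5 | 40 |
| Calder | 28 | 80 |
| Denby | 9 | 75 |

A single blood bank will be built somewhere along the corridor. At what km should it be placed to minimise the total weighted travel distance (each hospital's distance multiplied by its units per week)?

x = 15

For a sum of weighted absolute distances on a line, the optimum is the weighted median (not the mean). Total weight W = 295; half-weight = 147.5.
Sort by position and accumulate weight:
  km 5 (Brookfield, w=40) → cum 40
  km 9 (Denby, w=75) → cum 115
  km 15 (Ashton, w=100) → cum 215  ≥ 147.5 → median here
  km 28 (Calder, w=80) → cum 295
Optimal location: km 15.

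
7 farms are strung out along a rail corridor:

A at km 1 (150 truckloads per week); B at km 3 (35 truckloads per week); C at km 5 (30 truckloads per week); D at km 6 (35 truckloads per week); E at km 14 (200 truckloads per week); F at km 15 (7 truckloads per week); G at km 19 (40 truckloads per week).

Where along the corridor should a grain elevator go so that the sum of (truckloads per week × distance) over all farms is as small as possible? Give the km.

x = 6

For a sum of weighted absolute distances on a line, the optimum is the weighted median (not the mean). Total weight W = 497; half-weight = 248.5.
Sort by position and accumulate weight:
  km 1 (A, w=150) → cum 150
  km 3 (B, w=35) → cum 185
  km 5 (C, w=30) → cum 215
  km 6 (D, w=35) → cum 250  ≥ 248.5 → median here
  km 14 (E, w=200) → cum 450
  km 15 (F, w=7) → cum 457
  km 19 (G, w=40) → cum 497
Optimal location: km 6.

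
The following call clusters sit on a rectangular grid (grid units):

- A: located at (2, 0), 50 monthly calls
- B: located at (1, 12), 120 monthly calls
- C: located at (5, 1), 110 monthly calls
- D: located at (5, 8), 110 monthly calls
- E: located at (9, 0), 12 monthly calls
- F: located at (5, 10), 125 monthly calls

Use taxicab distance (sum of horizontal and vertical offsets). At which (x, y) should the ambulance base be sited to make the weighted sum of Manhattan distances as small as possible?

Manhattan distance separates: Σwᵢ(|x−xᵢ|+|y−yᵢ|) = Σwᵢ|x−xᵢ| + Σwᵢ|y−yᵢ|, so x and y are optimised independently as 1-D weighted medians.
Total weight W = 527; half = 263.5.
x-coordinate, sorted with cumulative weight:
  x=1 (B, w=120) cum 120
  x=2 (A, w=50) cum 170
  x=5 (C, w=110) cum 280  ← median
  x=5 (D, w=110) cum 390
  x=5 (F, w=125) cum 515
  x=9 (E, w=12) cum 527
⇒ x* = 5
y-coordinate, sorted with cumulative weight:
  y=0 (A, w=50) cum 50
  y=0 (E, w=12) cum 62
  y=1 (C, w=110) cum 172
  y=8 (D, w=110) cum 282  ← median
  y=10 (F, w=125) cum 407
  y=12 (B, w=120) cum 527
⇒ y* = 8

(5, 8)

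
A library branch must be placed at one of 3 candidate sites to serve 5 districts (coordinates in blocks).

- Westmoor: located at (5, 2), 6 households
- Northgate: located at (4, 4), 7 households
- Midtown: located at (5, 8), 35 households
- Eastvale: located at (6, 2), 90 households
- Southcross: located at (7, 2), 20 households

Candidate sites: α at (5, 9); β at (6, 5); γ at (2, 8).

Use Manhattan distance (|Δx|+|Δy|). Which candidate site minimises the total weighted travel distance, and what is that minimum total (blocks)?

β, total 535 blocks

Total weighted distance at each candidate:
  α (5, 9): total = 1019
  β (6, 5): total = 535
  γ (2, 8): total = 1321
Minimum is at β with total 535 blocks.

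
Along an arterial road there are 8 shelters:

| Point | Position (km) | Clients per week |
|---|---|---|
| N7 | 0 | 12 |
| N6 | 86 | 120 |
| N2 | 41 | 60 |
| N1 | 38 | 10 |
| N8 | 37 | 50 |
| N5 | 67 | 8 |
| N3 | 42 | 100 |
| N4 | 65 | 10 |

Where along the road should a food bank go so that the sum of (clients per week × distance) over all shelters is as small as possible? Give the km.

x = 42

For a sum of weighted absolute distances on a line, the optimum is the weighted median (not the mean). Total weight W = 370; half-weight = 185.
Sort by position and accumulate weight:
  km 0 (N7, w=12) → cum 12
  km 37 (N8, w=50) → cum 62
  km 38 (N1, w=10) → cum 72
  km 41 (N2, w=60) → cum 132
  km 42 (N3, w=100) → cum 232  ≥ 185 → median here
  km 65 (N4, w=10) → cum 242
  km 67 (N5, w=8) → cum 250
  km 86 (N6, w=120) → cum 370
Optimal location: km 42.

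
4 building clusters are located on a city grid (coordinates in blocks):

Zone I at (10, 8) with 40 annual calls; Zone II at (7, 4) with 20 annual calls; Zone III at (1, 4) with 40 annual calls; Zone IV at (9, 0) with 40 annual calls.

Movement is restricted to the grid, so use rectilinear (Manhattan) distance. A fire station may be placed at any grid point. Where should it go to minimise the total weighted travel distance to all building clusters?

Manhattan distance separates: Σwᵢ(|x−xᵢ|+|y−yᵢ|) = Σwᵢ|x−xᵢ| + Σwᵢ|y−yᵢ|, so x and y are optimised independently as 1-D weighted medians.
Total weight W = 140; half = 70.
x-coordinate, sorted with cumulative weight:
  x=1 (Zone III, w=40) cum 40
  x=7 (Zone II, w=20) cum 60
  x=9 (Zone IV, w=40) cum 100  ← median
  x=10 (Zone I, w=40) cum 140
⇒ x* = 9
y-coordinate, sorted with cumulative weight:
  y=0 (Zone IV, w=40) cum 40
  y=4 (Zone II, w=20) cum 60
  y=4 (Zone III, w=40) cum 100  ← median
  y=8 (Zone I, w=40) cum 140
⇒ y* = 4

(9, 4)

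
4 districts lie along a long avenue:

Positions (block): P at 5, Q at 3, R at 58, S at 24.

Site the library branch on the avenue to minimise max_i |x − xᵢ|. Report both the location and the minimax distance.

The 1-center on a line is the midpoint of the two extreme points: leftmost at 3, rightmost at 58.
Optimal location = (3 + 58)/2 = 30.5; maximum distance = (58 − 3)/2 = 27.5.

location 30.5, max distance 27.5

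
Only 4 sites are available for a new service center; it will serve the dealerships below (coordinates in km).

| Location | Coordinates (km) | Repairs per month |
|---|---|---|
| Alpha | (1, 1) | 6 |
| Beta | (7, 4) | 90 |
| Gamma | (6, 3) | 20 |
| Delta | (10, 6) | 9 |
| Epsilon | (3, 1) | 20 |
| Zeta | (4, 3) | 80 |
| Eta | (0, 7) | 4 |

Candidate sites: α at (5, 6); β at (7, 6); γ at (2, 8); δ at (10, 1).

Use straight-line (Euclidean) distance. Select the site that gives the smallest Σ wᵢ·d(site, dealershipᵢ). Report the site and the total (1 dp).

α, total 782.3 km

Total weighted distance at each candidate:
  α (5, 6): total = 782.3
  β (7, 6): total = 812.9
  γ (2, 8): total = 1402.2
  δ (10, 1): total = 1262.9
Minimum is at α with total 782.3 km.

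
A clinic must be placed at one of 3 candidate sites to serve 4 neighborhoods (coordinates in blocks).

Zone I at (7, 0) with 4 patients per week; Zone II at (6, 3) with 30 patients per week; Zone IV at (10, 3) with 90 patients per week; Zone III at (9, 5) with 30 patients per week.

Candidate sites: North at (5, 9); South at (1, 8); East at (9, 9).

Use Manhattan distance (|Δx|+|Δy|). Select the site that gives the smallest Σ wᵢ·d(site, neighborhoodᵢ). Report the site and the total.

Total weighted distance at each candidate:
  North (5, 9): total = 1484
  South (1, 8): total = 1946
  East (9, 9): total = 1064
Minimum is at East with total 1064 blocks.

East, total 1064 blocks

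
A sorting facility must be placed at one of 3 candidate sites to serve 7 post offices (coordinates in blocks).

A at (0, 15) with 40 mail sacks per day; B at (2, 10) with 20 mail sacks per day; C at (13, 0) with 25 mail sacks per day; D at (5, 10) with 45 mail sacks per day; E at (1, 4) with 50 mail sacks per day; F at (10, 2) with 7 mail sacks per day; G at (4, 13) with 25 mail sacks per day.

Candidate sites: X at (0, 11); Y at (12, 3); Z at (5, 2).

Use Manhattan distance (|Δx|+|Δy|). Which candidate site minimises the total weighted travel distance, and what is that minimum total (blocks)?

Total weighted distance at each candidate:
  X (0, 11): total = 1773
  Y (12, 3): total = 3101
  Z (5, 2): total = 2185
Minimum is at X with total 1773 blocks.

X, total 1773 blocks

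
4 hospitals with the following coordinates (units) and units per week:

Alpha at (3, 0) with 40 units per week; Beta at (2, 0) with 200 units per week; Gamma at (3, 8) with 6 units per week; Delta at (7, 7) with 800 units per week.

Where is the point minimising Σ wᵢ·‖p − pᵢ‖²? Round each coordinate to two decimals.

The minimiser of Σwᵢ‖p−pᵢ‖² is the weighted centroid p* = (Σwᵢpᵢ)/(Σwᵢ).
Σwᵢ = 1046.
Σwᵢxᵢ = 40·3 + 200·2 + 6·3 + 800·7 = 6138.
Σwᵢyᵢ = 40·0 + 200·0 + 6·8 + 800·7 = 5648.
x* = 6138/1046 = 5.87, y* = 5648/1046 = 5.40.

(5.87, 5.40)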